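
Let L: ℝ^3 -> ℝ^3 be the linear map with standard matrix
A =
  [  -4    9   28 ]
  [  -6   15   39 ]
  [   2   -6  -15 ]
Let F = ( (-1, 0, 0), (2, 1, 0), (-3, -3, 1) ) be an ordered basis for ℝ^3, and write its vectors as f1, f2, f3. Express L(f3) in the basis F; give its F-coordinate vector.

(2, 3, -3)

Column 3 of [L]_F is the F-coordinate vector of L(f3).
In standard coordinates L(f3) = A f3 = (13, 12, -3).
Converting to F: (13, 12, -3) = 2f1 + 3f2 - 3f3, so the coordinate vector is (2, 3, -3).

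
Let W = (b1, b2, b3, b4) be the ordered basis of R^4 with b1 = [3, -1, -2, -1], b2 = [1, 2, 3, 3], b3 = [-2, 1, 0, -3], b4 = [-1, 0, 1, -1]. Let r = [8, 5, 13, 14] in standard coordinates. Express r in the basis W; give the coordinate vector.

[1, 4, -2, 3]

[r]_W is the unique c with M c = r, where M has columns b1, ..., b4.
Row-reducing the augmented matrix [M | r] gives c = (1, 4, -2, 3).
Check: b1 + 4b2 - 2b3 + 3b4 = [8, 5, 13, 14].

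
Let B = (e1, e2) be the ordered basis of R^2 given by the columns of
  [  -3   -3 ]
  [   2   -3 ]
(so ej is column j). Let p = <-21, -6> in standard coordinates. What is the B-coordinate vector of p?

<3, 4>

We seek scalars with c_1 e1 + c_2 e2 = p; equivalently solve M c = p where the columns of M are e1, e2.
System: -3c_1 - 3c_2 = -21, 2c_1 - 3c_2 = -6; solving gives c_1 = 3, c_2 = 4.
Check: 3e1 + 4e2 = <-21, -6>.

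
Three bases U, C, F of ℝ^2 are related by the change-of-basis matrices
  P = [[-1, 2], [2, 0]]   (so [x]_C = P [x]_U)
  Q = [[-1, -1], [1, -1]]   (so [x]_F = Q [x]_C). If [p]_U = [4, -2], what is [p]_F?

[0, -16]

Apply P to get C-coordinates [-8, 8], then Q to get F-coordinates.
The result is [p]_F = [0, -16].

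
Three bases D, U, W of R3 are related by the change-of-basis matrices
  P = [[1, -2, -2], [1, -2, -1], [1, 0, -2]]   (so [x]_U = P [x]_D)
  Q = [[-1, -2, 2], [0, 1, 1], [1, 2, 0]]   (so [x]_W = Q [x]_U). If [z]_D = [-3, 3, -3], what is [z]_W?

[21, -3, -15]

Apply P to get U-coordinates [-3, -6, 3], then Q to get W-coordinates.
The result is [z]_W = [21, -3, -15].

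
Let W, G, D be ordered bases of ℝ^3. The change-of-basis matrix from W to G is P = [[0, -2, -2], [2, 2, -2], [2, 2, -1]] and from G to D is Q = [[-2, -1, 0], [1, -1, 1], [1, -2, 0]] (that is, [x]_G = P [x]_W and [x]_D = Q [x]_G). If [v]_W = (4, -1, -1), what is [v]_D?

Composing the changes, [v]_D = Q P [v]_W.
Q P = [[-2, 2, 6], [0, -2, -1], [-4, -6, 2]]; applying this to (4, -1, -1) gives (-16, 3, -12).

(-16, 3, -12)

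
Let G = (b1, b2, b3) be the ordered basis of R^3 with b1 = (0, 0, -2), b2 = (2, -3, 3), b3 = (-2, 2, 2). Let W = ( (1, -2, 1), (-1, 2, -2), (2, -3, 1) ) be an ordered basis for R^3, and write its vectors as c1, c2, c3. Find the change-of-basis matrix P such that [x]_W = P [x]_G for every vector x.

Take x = bj: its G-coordinates are the j-th standard unit vector, so P e_j — column j of P — equals [bj]_W.
b1 = 2c1 + 2c2 + 0·c3, giving column 1 = (2, 2, 0); repeating for each j gives P = [[2, -2, 0], [2, -2, -2], [0, 1, -2]].

[[2, -2, 0], [2, -2, -2], [0, 1, -2]]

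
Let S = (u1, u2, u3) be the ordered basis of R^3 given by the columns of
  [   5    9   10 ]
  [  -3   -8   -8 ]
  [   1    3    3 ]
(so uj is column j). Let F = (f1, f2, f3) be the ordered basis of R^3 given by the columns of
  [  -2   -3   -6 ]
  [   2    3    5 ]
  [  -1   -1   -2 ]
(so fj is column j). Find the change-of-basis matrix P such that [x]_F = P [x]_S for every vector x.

[[2, 0, 1], [1, -1, 0], [-2, -1, -2]]

Column j of P is [uj]_F, since P maps S-coordinates to F-coordinates.
Expressing u1 in F: u1 = 2f1 + f2 - 2f3, so column 1 of P is [2, 1, -2].
Doing the same for each uj gives P = [[2, 0, 1], [1, -1, 0], [-2, -1, -2]].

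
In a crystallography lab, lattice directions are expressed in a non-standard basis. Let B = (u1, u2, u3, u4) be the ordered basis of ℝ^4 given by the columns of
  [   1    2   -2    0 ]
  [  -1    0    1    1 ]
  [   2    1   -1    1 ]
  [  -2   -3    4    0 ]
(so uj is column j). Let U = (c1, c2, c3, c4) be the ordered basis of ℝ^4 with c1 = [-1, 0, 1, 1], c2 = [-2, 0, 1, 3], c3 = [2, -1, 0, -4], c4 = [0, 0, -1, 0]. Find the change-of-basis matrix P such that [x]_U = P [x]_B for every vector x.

[[-1, 0, 0, 2], [1, -1, 0, -2], [1, 0, -1, -1], [-2, -2, 1, -1]]

Column j of P is [uj]_U, since P maps B-coordinates to U-coordinates.
Expressing u1 in U: u1 = -c1 + c2 + c3 - 2c4, so column 1 of P is [-1, 1, 1, -2].
Doing the same for each uj gives P = [[-1, 0, 0, 2], [1, -1, 0, -2], [1, 0, -1, -1], [-2, -2, 1, -1]].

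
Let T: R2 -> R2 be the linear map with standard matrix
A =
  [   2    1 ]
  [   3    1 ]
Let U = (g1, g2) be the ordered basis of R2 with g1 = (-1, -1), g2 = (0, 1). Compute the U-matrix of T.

[[3, -1], [-1, 0]]

With P the matrix whose columns are g1, g2, [T]_U = P^(-1) A P.
Column by column: T(g1) = A g1 = (-3, -4); its U-coordinates (3, -1) give column 1.
Continuing for each basis vector yields [T]_U = [[3, -1], [-1, 0]].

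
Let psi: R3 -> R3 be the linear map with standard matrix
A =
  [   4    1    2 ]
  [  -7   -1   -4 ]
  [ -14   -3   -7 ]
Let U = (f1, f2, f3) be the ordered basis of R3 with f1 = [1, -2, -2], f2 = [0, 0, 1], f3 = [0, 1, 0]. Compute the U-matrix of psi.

The j-th column of [psi]_U is [psi(fj)]_U.
psi(f1) = A f1 = [-2, 3, 6] = -2f1 + 2f2 - f3, so column 1 is [-2, 2, -1].
Repeating for f2, f3 and assembling the columns gives [[-2, 2, 1], [2, -3, -1], [-1, 0, 1]].

[[-2, 2, 1], [2, -3, -1], [-1, 0, 1]]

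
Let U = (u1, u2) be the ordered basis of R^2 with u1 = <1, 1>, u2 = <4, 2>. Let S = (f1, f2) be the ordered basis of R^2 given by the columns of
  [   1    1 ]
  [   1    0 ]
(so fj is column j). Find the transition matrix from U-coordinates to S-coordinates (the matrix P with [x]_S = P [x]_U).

[[1, 2], [0, 2]]

Let M have columns uj and N have columns fj. Then for every x, N [x]_S = x = M [x]_U, so P = N^(-1) M.
Since det N = -1, N^(-1) has integer entries; multiplying gives P = [[1, 2], [0, 2]].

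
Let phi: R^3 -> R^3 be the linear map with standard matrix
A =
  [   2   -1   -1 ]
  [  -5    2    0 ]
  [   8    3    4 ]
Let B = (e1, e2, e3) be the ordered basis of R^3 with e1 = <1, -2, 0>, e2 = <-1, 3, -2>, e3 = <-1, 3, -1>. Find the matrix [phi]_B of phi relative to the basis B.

[[3, 2, -1], [-1, 2, 0], [0, 3, 3]]

The j-th column of [phi]_B is [phi(ej)]_B.
phi(e1) = A e1 = <4, -9, 2> = 3e1 - e2 + 0·e3, so column 1 is <3, -1, 0>.
Repeating for e2, e3 and assembling the columns gives [[3, 2, -1], [-1, 2, 0], [0, 3, 3]].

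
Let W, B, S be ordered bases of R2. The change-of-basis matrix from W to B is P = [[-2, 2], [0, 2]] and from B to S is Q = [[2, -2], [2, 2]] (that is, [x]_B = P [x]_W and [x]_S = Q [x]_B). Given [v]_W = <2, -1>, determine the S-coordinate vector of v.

<-8, -16>

Composing the changes, [v]_S = Q P [v]_W.
Q P = [[-4, 0], [-4, 8]]; applying this to <2, -1> gives <-8, -16>.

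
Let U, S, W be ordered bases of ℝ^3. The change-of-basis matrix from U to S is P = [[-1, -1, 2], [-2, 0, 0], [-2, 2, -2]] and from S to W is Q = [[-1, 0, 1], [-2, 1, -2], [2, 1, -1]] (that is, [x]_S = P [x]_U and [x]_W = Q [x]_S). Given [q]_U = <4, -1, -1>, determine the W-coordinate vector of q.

<-3, 18, -10>

Apply P to get S-coordinates <-5, -8, -8>, then Q to get W-coordinates.
The result is [q]_W = <-3, 18, -10>.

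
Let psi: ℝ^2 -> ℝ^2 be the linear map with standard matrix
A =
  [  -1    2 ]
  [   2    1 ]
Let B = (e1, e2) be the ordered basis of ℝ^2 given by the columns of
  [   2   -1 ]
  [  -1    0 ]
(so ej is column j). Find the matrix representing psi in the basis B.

The j-th column of [psi]_B is [psi(ej)]_B.
psi(e1) = A e1 = [-4, 3] = -3e1 - 2e2, so column 1 is [-3, -2].
Repeating for e2 and assembling the columns gives [[-3, 2], [-2, 3]].

[[-3, 2], [-2, 3]]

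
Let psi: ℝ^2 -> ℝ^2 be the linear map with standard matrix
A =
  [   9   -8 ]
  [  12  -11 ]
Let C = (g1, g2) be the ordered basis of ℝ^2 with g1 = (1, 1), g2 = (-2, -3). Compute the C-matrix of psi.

[[1, 0], [0, -3]]

With P the matrix whose columns are g1, g2, [psi]_C = P^(-1) A P.
Column by column: psi(g1) = A g1 = (1, 1); its C-coordinates (1, 0) give column 1.
Continuing for each basis vector yields [psi]_C = [[1, 0], [0, -3]].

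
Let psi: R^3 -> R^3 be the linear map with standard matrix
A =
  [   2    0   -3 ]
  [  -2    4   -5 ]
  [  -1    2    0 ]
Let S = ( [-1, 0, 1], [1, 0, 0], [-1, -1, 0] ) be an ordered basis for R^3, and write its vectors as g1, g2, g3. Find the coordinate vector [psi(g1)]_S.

Compute psi(g1) = A g1 = [-5, -3, 1] in standard coordinates.
Then write this in S-coordinates: solve for y in y_1 g1 + ... + y_3 g3 = [-5, -3, 1].
This gives y = [1, -1, 3], which is column 1 of [psi]_S.

[1, -1, 3]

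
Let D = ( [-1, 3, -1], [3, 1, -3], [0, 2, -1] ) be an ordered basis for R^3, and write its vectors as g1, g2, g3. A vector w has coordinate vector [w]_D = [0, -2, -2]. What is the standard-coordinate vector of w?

By definition w = 0·g1 - 2g2 - 2g3.
Summing componentwise gives [-6, -6, 8].

[-6, -6, 8]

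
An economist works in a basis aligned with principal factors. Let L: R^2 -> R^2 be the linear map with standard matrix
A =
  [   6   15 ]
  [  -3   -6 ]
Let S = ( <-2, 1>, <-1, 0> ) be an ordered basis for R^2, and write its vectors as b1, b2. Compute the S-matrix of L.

Let P have columns b1, b2. Then [L]_S = P^(-1) A P.
Here det P = 1, so P^(-1) is integer; computing A P first and then P^(-1)(A P) gives [[0, 3], [-3, 0]].

[[0, 3], [-3, 0]]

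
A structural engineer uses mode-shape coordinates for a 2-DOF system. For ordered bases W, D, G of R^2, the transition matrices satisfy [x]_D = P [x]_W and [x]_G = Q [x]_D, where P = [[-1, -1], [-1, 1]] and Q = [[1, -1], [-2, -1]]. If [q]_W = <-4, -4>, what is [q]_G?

First [q]_D = P [q]_W = <8, 0>.
Then [q]_G = Q [q]_D = <8, -16>.

<8, -16>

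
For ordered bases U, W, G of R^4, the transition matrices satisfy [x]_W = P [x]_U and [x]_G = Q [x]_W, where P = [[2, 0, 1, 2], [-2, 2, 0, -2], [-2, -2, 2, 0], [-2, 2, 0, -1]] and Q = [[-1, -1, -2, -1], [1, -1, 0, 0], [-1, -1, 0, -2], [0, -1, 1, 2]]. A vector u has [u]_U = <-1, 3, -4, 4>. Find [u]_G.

<18, 2, -10, -4>

First [u]_W = P [u]_U = <2, 0, -12, 4>.
Then [u]_G = Q [u]_W = <18, 2, -10, -4>.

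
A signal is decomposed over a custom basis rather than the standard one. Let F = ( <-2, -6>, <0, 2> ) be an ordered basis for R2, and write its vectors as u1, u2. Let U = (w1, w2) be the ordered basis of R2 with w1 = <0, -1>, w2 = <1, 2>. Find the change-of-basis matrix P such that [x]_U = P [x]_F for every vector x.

Column j of P is [uj]_U, since P maps F-coordinates to U-coordinates.
Expressing u1 in U: u1 = 2w1 - 2w2, so column 1 of P is <2, -2>.
Doing the same for each uj gives P = [[2, -2], [-2, 0]].

[[2, -2], [-2, 0]]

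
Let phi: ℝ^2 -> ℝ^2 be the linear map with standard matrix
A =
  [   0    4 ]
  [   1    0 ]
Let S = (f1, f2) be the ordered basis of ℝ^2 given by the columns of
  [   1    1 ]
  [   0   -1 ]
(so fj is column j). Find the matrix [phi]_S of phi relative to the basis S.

[[1, -3], [-1, -1]]

Let P have columns f1, f2. Then [phi]_S = P^(-1) A P.
Here det P = -1, so P^(-1) is integer; computing A P first and then P^(-1)(A P) gives [[1, -3], [-1, -1]].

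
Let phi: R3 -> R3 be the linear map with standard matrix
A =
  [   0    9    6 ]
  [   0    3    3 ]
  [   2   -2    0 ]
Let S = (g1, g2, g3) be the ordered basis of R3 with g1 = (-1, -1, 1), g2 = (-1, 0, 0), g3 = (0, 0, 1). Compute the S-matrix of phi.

[[0, 0, -3], [3, 0, -3], [0, -2, 3]]

The j-th column of [phi]_S is [phi(gj)]_S.
phi(g1) = A g1 = (-3, 0, 0) = 0·g1 + 3g2 + 0·g3, so column 1 is (0, 3, 0).
Repeating for g2, g3 and assembling the columns gives [[0, 0, -3], [3, 0, -3], [0, -2, 3]].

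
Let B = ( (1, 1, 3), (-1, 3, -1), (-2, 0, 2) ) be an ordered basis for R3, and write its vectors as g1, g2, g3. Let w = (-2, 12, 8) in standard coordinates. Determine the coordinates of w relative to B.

[w]_B is the unique c with M c = w, where M has columns g1, ..., g3.
Solving this 3x3 system gives c = (3, 3, 1).
Check: 3g1 + 3g2 + g3 = (-2, 12, 8).

(3, 3, 1)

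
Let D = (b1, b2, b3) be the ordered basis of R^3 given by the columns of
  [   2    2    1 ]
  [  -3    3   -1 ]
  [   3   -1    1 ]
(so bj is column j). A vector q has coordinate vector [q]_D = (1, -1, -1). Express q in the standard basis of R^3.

(-1, -5, 3)

q = M [q]_D, where M has columns b1, ..., b3.
Carrying out the matrix-vector product, q = (-1, -5, 3).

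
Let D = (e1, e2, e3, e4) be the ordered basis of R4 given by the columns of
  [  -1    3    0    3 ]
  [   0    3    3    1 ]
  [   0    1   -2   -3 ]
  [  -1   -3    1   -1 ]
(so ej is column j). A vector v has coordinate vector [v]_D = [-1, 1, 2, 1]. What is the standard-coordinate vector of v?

The coordinates say v = -e1 + e2 + 2e3 + e4; adding the scaled basis vectors gives [7, 10, -6, -1].

[7, 10, -6, -1]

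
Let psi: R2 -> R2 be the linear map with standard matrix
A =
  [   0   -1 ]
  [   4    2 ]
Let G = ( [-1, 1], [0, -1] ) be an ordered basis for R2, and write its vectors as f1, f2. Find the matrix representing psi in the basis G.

The j-th column of [psi]_G is [psi(fj)]_G.
psi(f1) = A f1 = [-1, -2] = f1 + 3f2, so column 1 is [1, 3].
Repeating for f2 and assembling the columns gives [[1, -1], [3, 1]].

[[1, -1], [3, 1]]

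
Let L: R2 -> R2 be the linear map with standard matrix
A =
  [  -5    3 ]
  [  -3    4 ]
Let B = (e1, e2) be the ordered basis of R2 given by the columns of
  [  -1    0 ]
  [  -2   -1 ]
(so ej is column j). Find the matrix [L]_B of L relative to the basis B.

With P the matrix whose columns are e1, e2, [L]_B = P^(-1) A P.
Column by column: L(e1) = A e1 = (-1, -5); its B-coordinates (1, 3) give column 1.
Continuing for each basis vector yields [L]_B = [[1, 3], [3, -2]].

[[1, 3], [3, -2]]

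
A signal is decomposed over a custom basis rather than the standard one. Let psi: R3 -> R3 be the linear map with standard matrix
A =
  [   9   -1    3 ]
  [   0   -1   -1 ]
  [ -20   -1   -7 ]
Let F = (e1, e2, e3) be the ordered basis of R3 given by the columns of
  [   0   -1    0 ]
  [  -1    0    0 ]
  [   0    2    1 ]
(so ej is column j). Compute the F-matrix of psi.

[[-1, 2, 1], [-1, 3, -3], [3, 0, -1]]

With P the matrix whose columns are e1, ..., e3, [psi]_F = P^(-1) A P.
Column by column: psi(e1) = A e1 = (1, 1, 1); its F-coordinates (-1, -1, 3) give column 1.
Continuing for each basis vector yields [psi]_F = [[-1, 2, 1], [-1, 3, -3], [3, 0, -1]].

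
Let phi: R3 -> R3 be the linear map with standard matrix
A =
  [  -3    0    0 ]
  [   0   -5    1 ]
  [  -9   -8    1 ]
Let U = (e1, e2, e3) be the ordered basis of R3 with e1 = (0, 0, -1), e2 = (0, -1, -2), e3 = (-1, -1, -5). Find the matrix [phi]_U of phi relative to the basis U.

The j-th column of [phi]_U is [phi(ej)]_U.
phi(e1) = A e1 = (0, -1, -1) = -e1 + e2 + 0·e3, so column 1 is (-1, 1, 0).
Repeating for e2, e3 and assembling the columns gives [[-1, 0, -3], [1, -3, 3], [0, 0, -3]].

[[-1, 0, -3], [1, -3, 3], [0, 0, -3]]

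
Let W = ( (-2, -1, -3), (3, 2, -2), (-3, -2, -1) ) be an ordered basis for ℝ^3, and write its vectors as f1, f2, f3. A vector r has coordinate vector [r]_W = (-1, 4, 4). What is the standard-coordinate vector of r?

(2, 1, -9)

The coordinates say r = -f1 + 4f2 + 4f3; adding the scaled basis vectors gives (2, 1, -9).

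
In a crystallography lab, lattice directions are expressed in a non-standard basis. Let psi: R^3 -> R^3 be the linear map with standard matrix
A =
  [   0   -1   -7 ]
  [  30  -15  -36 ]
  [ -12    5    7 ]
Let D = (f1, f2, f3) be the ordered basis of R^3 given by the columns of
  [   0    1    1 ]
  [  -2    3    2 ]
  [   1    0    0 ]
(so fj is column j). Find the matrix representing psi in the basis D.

The j-th column of [psi]_D is [psi(fj)]_D.
psi(f1) = A f1 = (-5, -6, -3) = -3f1 - 2f2 - 3f3, so column 1 is (-3, -2, -3).
Repeating for f2, f3 and assembling the columns gives [[-3, 3, -2], [-2, -3, 0], [-3, 0, -2]].

[[-3, 3, -2], [-2, -3, 0], [-3, 0, -2]]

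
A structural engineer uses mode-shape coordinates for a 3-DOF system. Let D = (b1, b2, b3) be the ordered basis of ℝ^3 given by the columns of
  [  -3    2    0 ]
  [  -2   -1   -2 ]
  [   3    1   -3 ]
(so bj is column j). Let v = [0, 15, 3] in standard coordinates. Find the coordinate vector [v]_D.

[-2, -3, -4]

Write v = c_1 b1 + ... + c_3 b3 and solve for the c_i.
Row-reducing the augmented matrix [M | v] gives c = (-2, -3, -4).
Check: -2b1 - 3b2 - 4b3 = [0, 15, 3].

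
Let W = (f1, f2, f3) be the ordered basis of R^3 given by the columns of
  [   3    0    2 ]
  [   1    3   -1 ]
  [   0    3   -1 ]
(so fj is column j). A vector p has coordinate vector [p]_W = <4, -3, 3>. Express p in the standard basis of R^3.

<18, -8, -12>

p = M [p]_W, where M has columns f1, ..., f3.
Carrying out the matrix-vector product, p = <18, -8, -12>.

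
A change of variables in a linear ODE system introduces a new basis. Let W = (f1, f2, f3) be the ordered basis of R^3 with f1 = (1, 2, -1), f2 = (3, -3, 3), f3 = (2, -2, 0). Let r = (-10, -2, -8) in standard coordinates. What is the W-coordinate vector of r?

(-4, -4, 3)

We seek scalars with c_1 f1 + ... + c_3 f3 = r; equivalently solve M c = r where the columns of M are f1, ..., f3.
Row-reducing the augmented matrix [M | r] gives c = (-4, -4, 3).
Check: -4f1 - 4f2 + 3f3 = (-10, -2, -8).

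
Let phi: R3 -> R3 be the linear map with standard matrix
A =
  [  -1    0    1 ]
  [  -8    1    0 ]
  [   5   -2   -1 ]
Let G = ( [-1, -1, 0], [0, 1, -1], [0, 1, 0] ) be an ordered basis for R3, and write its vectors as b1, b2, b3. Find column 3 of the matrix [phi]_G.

Column 3 of [phi]_G is the G-coordinate vector of phi(b3).
In standard coordinates phi(b3) = A b3 = [0, 1, -2].
Converting to G: [0, 1, -2] = 0·b1 + 2b2 - b3, so the coordinate vector is [0, 2, -1].

[0, 2, -1]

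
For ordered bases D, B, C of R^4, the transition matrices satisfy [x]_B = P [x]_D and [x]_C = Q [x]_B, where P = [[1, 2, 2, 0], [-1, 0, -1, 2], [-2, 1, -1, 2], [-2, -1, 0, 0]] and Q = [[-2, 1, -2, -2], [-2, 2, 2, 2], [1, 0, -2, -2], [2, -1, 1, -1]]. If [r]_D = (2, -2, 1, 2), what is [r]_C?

Apply P to get B-coordinates (0, 1, -3, -2), then Q to get C-coordinates.
The result is [r]_C = (11, -8, 10, -2).

(11, -8, 10, -2)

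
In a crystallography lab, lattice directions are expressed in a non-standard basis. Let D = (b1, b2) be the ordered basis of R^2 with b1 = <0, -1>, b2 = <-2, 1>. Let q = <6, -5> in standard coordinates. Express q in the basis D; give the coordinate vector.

Write q = c_1 b1 + c_2 b2 and solve for the c_i.
System: 0c_1 - 2c_2 = 6, -c_1 + c_2 = -5; solving gives c_1 = 2, c_2 = -3.
Check: 2b1 - 3b2 = <6, -5>.

<2, -3>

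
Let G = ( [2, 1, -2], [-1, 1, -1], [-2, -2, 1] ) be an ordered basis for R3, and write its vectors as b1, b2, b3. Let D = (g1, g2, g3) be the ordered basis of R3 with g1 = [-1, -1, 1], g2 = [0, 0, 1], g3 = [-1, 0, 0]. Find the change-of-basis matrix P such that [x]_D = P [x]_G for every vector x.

Let M have columns bj and N have columns gj. Then for every x, N [x]_D = x = M [x]_G, so P = N^(-1) M.
Since det N = 1, N^(-1) has integer entries; multiplying gives P = [[-1, -1, 2], [-1, 0, -1], [-1, 2, 0]].

[[-1, -1, 2], [-1, 0, -1], [-1, 2, 0]]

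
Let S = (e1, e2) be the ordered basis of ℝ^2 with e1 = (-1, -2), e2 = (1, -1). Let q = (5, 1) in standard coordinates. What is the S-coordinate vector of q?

(-2, 3)

[q]_S is the unique c with M c = q, where M has columns e1, e2.
System: -c_1 + c_2 = 5, -2c_1 - c_2 = 1; solving gives c_1 = -2, c_2 = 3.
Check: -2e1 + 3e2 = (5, 1).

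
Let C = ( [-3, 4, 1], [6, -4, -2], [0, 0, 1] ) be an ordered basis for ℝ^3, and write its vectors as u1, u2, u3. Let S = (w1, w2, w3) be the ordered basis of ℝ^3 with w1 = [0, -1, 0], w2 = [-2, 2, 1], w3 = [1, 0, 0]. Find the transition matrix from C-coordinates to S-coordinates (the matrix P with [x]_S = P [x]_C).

[[-2, 0, 2], [1, -2, 1], [-1, 2, 2]]

Take x = uj: its C-coordinates are the j-th standard unit vector, so P e_j — column j of P — equals [uj]_S.
u1 = -2w1 + w2 - w3, giving column 1 = [-2, 1, -1]; repeating for each j gives P = [[-2, 0, 2], [1, -2, 1], [-1, 2, 2]].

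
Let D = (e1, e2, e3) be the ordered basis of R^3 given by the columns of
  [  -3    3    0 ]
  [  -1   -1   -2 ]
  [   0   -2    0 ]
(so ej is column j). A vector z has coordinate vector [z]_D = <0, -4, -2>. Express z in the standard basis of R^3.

<-12, 8, 8>

z = M [z]_D, where M has columns e1, ..., e3.
Carrying out the matrix-vector product, z = <-12, 8, 8>.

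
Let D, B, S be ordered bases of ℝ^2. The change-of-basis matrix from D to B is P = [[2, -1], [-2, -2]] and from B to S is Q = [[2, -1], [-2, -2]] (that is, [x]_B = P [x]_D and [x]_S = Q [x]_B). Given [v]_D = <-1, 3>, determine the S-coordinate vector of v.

<-6, 18>

Composing the changes, [v]_S = Q P [v]_D.
Q P = [[6, 0], [0, 6]]; applying this to <-1, 3> gives <-6, 18>.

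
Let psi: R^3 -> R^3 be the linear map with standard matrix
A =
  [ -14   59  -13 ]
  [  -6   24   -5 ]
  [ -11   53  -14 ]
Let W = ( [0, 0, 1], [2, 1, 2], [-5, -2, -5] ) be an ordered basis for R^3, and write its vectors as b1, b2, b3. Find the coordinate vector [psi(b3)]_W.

Column 3 of [psi]_W is the W-coordinate vector of psi(b3).
In standard coordinates psi(b3) = A b3 = [17, 7, 19].
Converting to W: [17, 7, 19] = 2b1 + b2 - 3b3, so the coordinate vector is [2, 1, -3].

[2, 1, -3]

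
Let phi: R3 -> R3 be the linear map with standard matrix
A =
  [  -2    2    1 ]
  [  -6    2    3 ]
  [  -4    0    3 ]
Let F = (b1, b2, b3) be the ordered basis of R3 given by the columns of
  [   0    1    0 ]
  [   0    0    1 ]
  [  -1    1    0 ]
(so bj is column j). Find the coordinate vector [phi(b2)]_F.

Compute phi(b2) = A b2 = (-1, -3, -1) in standard coordinates.
Then write this in F-coordinates: solve for y in y_1 b1 + ... + y_3 b3 = (-1, -3, -1).
This gives y = (0, -1, -3), which is column 2 of [phi]_F.

(0, -1, -3)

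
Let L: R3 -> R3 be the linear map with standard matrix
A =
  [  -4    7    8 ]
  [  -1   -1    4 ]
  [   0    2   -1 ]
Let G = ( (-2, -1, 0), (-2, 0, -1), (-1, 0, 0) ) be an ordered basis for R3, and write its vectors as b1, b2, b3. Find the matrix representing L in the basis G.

[[-3, 2, -1], [2, -1, 0], [1, -2, -2]]

The j-th column of [L]_G is [L(bj)]_G.
L(b1) = A b1 = (1, 3, -2) = -3b1 + 2b2 + b3, so column 1 is (-3, 2, 1).
Repeating for b2, b3 and assembling the columns gives [[-3, 2, -1], [2, -1, 0], [1, -2, -2]].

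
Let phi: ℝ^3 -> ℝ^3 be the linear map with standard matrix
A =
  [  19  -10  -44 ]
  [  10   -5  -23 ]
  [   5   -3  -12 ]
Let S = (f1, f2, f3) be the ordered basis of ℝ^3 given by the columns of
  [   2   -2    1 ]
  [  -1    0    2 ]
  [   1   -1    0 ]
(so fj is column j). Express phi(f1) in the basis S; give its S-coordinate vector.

(2, 1, 2)

Column 1 of [phi]_S is the S-coordinate vector of phi(f1).
In standard coordinates phi(f1) = A f1 = (4, 2, 1).
Converting to S: (4, 2, 1) = 2f1 + f2 + 2f3, so the coordinate vector is (2, 1, 2).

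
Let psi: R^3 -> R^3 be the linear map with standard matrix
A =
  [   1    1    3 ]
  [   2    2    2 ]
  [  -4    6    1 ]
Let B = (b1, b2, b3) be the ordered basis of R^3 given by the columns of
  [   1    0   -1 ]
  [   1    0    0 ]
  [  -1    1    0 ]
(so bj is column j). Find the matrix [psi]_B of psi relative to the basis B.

[[2, 2, -2], [3, 3, 2], [3, -1, -1]]

With P the matrix whose columns are b1, ..., b3, [psi]_B = P^(-1) A P.
Column by column: psi(b1) = A b1 = (-1, 2, 1); its B-coordinates (2, 3, 3) give column 1.
Continuing for each basis vector yields [psi]_B = [[2, 2, -2], [3, 3, 2], [3, -1, -1]].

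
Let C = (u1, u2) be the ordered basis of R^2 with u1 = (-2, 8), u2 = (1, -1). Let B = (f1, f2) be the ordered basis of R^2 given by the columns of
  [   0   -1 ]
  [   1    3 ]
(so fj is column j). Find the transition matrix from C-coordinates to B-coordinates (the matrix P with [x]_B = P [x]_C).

[[2, 2], [2, -1]]

Column j of P is [uj]_B, since P maps C-coordinates to B-coordinates.
Expressing u1 in B: u1 = 2f1 + 2f2, so column 1 of P is (2, 2).
Doing the same for each uj gives P = [[2, 2], [2, -1]].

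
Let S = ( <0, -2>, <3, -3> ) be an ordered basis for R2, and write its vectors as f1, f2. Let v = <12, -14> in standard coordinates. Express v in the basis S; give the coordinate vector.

[v]_S is the unique c with M c = v, where M has columns f1, f2.
System: 0c_1 + 3c_2 = 12, -2c_1 - 3c_2 = -14; solving gives c_1 = 1, c_2 = 4.
Check: f1 + 4f2 = <12, -14>.

<1, 4>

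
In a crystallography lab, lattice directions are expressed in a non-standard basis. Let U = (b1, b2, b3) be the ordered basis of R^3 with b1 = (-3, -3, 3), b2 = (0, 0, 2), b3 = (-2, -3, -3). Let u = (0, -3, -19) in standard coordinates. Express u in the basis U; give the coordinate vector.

(-2, -2, 3)

Write u = c_1 b1 + ... + c_3 b3 and solve for the c_i.
Row-reducing the augmented matrix [M | u] gives c = (-2, -2, 3).
Check: -2b1 - 2b2 + 3b3 = (0, -3, -19).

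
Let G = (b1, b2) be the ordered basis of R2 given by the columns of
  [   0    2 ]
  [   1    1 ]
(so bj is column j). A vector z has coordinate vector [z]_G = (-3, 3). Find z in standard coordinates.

(6, 0)

z = M [z]_G, where M has columns b1, b2.
Carrying out the matrix-vector product, z = (6, 0).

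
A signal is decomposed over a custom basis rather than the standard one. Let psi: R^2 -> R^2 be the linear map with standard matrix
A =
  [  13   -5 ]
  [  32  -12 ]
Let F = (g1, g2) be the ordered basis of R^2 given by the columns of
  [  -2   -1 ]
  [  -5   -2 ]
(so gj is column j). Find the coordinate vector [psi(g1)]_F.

Column 1 of [psi]_F is the F-coordinate vector of psi(g1).
In standard coordinates psi(g1) = A g1 = <-1, -4>.
Converting to F: <-1, -4> = 2g1 - 3g2, so the coordinate vector is <2, -3>.

<2, -3>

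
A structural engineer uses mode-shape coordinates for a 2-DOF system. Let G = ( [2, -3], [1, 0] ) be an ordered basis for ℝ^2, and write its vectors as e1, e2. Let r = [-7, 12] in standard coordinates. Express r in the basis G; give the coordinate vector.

[-4, 1]

Write r = c_1 e1 + c_2 e2 and solve for the c_i.
System: 2c_1 + c_2 = -7, -3c_1 + 0c_2 = 12; solving gives c_1 = -4, c_2 = 1.
Check: -4e1 + e2 = [-7, 12].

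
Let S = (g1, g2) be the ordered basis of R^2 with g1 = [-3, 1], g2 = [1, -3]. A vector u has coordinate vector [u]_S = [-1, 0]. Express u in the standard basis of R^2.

[3, -1]

The coordinates say u = -g1 + 0·g2; adding the scaled basis vectors gives [3, -1].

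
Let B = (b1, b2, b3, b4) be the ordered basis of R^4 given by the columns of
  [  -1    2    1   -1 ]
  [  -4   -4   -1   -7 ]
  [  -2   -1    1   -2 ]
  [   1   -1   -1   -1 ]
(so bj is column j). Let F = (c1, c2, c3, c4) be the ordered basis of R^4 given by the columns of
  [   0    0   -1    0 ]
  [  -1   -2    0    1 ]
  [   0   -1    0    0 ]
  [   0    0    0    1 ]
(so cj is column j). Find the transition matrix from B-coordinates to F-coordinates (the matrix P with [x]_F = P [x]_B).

[[1, 1, 2, 2], [2, 1, -1, 2], [1, -2, -1, 1], [1, -1, -1, -1]]

Let M have columns bj and N have columns cj. Then for every x, N [x]_F = x = M [x]_B, so P = N^(-1) M.
Since det N = -1, N^(-1) has integer entries; multiplying gives P = [[1, 1, 2, 2], [2, 1, -1, 2], [1, -2, -1, 1], [1, -1, -1, -1]].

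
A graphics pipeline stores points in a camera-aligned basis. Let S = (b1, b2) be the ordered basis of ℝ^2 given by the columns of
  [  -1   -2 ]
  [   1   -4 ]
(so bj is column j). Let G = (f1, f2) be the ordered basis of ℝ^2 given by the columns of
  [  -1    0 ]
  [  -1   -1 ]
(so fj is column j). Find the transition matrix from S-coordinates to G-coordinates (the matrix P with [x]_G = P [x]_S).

[[1, 2], [-2, 2]]

Let M have columns bj and N have columns fj. Then for every x, N [x]_G = x = M [x]_S, so P = N^(-1) M.
Since det N = 1, N^(-1) has integer entries; multiplying gives P = [[1, 2], [-2, 2]].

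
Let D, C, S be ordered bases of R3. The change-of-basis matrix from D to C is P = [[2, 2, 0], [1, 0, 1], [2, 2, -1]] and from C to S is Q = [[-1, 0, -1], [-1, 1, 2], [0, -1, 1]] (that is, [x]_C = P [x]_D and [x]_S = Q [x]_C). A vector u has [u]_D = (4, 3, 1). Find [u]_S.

(-27, 17, 8)

First [u]_C = P [u]_D = (14, 5, 13).
Then [u]_S = Q [u]_C = (-27, 17, 8).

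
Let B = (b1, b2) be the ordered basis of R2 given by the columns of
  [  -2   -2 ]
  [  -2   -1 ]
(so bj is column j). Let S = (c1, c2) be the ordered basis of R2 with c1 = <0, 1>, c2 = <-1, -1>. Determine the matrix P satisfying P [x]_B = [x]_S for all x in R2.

Let M have columns bj and N have columns cj. Then for every x, N [x]_S = x = M [x]_B, so P = N^(-1) M.
Since det N = 1, N^(-1) has integer entries; multiplying gives P = [[0, 1], [2, 2]].

[[0, 1], [2, 2]]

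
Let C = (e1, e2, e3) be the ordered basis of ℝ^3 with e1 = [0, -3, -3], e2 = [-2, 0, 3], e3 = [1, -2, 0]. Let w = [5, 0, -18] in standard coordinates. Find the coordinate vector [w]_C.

[2, -4, -3]

[w]_C is the unique c with M c = w, where M has columns e1, ..., e3.
Solving this 3x3 system gives c = (2, -4, -3).
Check: 2e1 - 4e2 - 3e3 = [5, 0, -18].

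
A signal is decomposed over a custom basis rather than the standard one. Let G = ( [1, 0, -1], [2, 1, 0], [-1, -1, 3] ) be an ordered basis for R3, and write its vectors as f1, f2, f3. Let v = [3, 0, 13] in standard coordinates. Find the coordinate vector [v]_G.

[v]_G is the unique c with M c = v, where M has columns f1, ..., f3.
Solving this 3x3 system gives c = (-1, 4, 4).
Check: -f1 + 4f2 + 4f3 = [3, 0, 13].

[-1, 4, 4]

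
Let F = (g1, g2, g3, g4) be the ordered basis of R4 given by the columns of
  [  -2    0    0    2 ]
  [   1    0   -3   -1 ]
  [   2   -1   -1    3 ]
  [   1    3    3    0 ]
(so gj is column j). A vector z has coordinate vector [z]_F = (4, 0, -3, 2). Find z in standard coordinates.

(-4, 11, 17, -5)

z = M [z]_F, where M has columns g1, ..., g4.
Carrying out the matrix-vector product, z = (-4, 11, 17, -5).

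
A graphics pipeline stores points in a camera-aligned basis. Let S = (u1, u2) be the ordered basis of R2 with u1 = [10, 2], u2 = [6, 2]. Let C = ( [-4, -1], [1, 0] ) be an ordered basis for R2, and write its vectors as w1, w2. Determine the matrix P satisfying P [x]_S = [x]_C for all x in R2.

[[-2, -2], [2, -2]]

Let M have columns uj and N have columns wj. Then for every x, N [x]_C = x = M [x]_S, so P = N^(-1) M.
Since det N = 1, N^(-1) has integer entries; multiplying gives P = [[-2, -2], [2, -2]].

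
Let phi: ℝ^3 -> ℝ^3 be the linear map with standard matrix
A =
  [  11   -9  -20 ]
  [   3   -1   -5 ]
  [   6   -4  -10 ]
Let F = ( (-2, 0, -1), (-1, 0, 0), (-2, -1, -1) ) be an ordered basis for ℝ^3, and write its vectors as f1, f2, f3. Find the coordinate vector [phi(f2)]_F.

(3, -1, 3)

Compute phi(f2) = A f2 = (-11, -3, -6) in standard coordinates.
Then write this in F-coordinates: solve for y in y_1 f1 + ... + y_3 f3 = (-11, -3, -6).
This gives y = (3, -1, 3), which is column 2 of [phi]_F.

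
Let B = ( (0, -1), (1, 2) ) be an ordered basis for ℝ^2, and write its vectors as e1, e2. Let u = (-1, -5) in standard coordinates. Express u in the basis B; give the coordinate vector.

(3, -1)

[u]_B is the unique c with M c = u, where M has columns e1, e2.
System: 0c_1 + c_2 = -1, -c_1 + 2c_2 = -5; solving gives c_1 = 3, c_2 = -1.
Check: 3e1 - e2 = (-1, -5).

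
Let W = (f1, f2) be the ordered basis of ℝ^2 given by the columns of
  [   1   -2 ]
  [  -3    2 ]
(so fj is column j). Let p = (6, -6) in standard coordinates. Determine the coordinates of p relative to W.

(0, -3)

We seek scalars with c_1 f1 + c_2 f2 = p; equivalently solve M c = p where the columns of M are f1, f2.
System: c_1 - 2c_2 = 6, -3c_1 + 2c_2 = -6; solving gives c_1 = 0, c_2 = -3.
Check: 0·f1 - 3f2 = (6, -6).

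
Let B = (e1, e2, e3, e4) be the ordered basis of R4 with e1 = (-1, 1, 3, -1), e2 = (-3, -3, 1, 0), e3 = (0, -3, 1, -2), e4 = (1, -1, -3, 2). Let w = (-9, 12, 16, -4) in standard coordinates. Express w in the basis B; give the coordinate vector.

(2, 1, -3, -4)

We seek scalars with c_1 e1 + ... + c_4 e4 = w; equivalently solve M c = w where the columns of M are e1, ..., e4.
Solving this 4x4 system gives c = (2, 1, -3, -4).
Check: 2e1 + e2 - 3e3 - 4e4 = (-9, 12, 16, -4).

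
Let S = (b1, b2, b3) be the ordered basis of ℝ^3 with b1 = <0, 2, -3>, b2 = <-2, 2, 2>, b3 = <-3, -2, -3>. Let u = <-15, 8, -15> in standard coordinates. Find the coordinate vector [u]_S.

<4, 3, 3>

We seek scalars with c_1 b1 + ... + c_3 b3 = u; equivalently solve M c = u where the columns of M are b1, ..., b3.
Gaussian elimination on [M | u] yields c = (4, 3, 3).
Check: 4b1 + 3b2 + 3b3 = <-15, 8, -15>.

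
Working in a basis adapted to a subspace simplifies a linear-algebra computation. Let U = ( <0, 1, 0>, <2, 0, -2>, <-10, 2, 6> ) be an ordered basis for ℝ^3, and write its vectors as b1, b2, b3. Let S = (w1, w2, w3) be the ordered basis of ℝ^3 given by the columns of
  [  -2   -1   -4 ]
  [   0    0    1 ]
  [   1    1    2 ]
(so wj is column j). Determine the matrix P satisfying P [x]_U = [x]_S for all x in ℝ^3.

[[-2, 0, 0], [0, -2, 2], [1, 0, 2]]

Column j of P is [bj]_S, since P maps U-coordinates to S-coordinates.
Expressing b1 in S: b1 = -2w1 + 0·w2 + w3, so column 1 of P is <-2, 0, 1>.
Doing the same for each bj gives P = [[-2, 0, 0], [0, -2, 2], [1, 0, 2]].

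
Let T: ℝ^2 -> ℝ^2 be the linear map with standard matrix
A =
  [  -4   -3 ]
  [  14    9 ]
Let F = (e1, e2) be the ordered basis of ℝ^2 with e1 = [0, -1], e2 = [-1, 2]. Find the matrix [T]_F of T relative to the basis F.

The j-th column of [T]_F is [T(ej)]_F.
T(e1) = A e1 = [3, -9] = 3e1 - 3e2, so column 1 is [3, -3].
Repeating for e2 and assembling the columns gives [[3, 0], [-3, 2]].

[[3, 0], [-3, 2]]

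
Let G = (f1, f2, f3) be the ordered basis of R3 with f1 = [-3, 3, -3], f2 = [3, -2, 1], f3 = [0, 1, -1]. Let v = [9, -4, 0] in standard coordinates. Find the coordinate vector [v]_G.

[1, 4, 1]

[v]_G is the unique c with M c = v, where M has columns f1, ..., f3.
Gaussian elimination on [M | v] yields c = (1, 4, 1).
Check: f1 + 4f2 + f3 = [9, -4, 0].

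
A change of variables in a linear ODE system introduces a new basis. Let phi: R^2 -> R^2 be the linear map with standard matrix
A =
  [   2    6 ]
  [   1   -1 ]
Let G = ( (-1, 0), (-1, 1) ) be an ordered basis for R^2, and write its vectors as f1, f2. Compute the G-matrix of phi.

Let P have columns f1, f2. Then [phi]_G = P^(-1) A P.
Here det P = -1, so P^(-1) is integer; computing A P first and then P^(-1)(A P) gives [[3, -2], [-1, -2]].

[[3, -2], [-1, -2]]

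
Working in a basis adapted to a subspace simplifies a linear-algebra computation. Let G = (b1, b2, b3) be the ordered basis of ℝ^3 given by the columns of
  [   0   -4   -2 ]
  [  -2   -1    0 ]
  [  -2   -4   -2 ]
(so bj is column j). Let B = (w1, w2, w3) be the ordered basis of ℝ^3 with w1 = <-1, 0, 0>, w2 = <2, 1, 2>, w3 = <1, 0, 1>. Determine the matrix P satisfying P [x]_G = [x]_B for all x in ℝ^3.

Column j of P is [bj]_B, since P maps G-coordinates to B-coordinates.
Expressing b1 in B: b1 = -2w1 - 2w2 + 2w3, so column 1 of P is <-2, -2, 2>.
Doing the same for each bj gives P = [[-2, 0, 0], [-2, -1, 0], [2, -2, -2]].

[[-2, 0, 0], [-2, -1, 0], [2, -2, -2]]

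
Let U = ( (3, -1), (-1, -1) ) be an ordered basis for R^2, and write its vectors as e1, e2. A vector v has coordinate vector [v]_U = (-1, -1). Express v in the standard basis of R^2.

By definition v = -e1 - e2.
Summing componentwise gives (-2, 2).

(-2, 2)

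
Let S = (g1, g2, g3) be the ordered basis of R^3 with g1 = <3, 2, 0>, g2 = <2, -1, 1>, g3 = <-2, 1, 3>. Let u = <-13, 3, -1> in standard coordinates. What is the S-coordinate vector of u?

<-1, -4, 1>

[u]_S is the unique c with M c = u, where M has columns g1, ..., g3.
Gaussian elimination on [M | u] yields c = (-1, -4, 1).
Check: -g1 - 4g2 + g3 = <-13, 3, -1>.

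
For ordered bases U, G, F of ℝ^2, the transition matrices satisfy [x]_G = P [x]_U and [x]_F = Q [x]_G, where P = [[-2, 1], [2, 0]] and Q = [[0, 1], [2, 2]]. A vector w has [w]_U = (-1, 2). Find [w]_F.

(-2, 4)

Apply P to get G-coordinates (4, -2), then Q to get F-coordinates.
The result is [w]_F = (-2, 4).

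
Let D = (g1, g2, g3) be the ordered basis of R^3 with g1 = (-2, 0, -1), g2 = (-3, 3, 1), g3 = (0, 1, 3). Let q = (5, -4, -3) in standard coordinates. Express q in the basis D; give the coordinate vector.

Write q = c_1 g1 + ... + c_3 g3 and solve for the c_i.
Row-reducing the augmented matrix [M | q] gives c = (-1, -1, -1).
Check: -g1 - g2 - g3 = (5, -4, -3).

(-1, -1, -1)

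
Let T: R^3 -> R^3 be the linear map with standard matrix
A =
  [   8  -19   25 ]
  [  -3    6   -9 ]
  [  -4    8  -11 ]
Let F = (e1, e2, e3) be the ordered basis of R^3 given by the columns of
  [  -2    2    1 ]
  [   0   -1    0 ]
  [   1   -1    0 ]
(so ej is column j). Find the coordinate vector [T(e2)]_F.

Column 2 of [T]_F is the F-coordinate vector of T(e2).
In standard coordinates T(e2) = A e2 = [10, -3, -5].
Converting to F: [10, -3, -5] = -2e1 + 3e2 + 0·e3, so the coordinate vector is [-2, 3, 0].

[-2, 3, 0]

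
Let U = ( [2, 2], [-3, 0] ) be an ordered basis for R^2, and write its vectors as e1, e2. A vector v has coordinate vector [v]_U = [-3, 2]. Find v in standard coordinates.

[-12, -6]

The coordinates say v = -3e1 + 2e2; adding the scaled basis vectors gives [-12, -6].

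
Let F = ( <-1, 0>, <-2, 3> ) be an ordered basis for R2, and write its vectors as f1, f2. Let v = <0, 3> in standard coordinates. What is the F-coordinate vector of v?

<-2, 1>

Write v = c_1 f1 + c_2 f2 and solve for the c_i.
System: -c_1 - 2c_2 = 0, 0c_1 + 3c_2 = 3; solving gives c_1 = -2, c_2 = 1.
Check: -2f1 + f2 = <0, 3>.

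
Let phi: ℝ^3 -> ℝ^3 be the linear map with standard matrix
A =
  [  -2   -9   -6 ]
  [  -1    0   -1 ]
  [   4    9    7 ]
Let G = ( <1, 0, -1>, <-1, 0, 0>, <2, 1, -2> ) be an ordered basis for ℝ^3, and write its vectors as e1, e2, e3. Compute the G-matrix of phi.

Let P have columns e1, ..., e3. Then [phi]_G = P^(-1) A P.
Here det P = 1, so P^(-1) is integer; computing A P first and then P^(-1)(A P) gives [[3, 2, -3], [-1, 2, -2], [0, 1, 0]].

[[3, 2, -3], [-1, 2, -2], [0, 1, 0]]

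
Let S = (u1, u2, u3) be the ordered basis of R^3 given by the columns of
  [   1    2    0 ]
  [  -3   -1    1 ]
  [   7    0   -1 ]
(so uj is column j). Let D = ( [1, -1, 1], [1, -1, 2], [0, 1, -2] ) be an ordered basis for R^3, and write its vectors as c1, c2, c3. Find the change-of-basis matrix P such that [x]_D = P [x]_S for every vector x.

Take x = uj: its S-coordinates are the j-th standard unit vector, so P e_j — column j of P — equals [uj]_D.
u1 = -c1 + 2c2 - 2c3, giving column 1 = [-1, 2, -2]; repeating for each j gives P = [[-1, 2, -1], [2, 0, 1], [-2, 1, 1]].

[[-1, 2, -1], [2, 0, 1], [-2, 1, 1]]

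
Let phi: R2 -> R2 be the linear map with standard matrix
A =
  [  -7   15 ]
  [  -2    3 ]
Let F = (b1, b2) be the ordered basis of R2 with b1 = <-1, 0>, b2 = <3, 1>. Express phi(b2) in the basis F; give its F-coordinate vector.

Column 2 of [phi]_F is the F-coordinate vector of phi(b2).
In standard coordinates phi(b2) = A b2 = <-6, -3>.
Converting to F: <-6, -3> = -3b1 - 3b2, so the coordinate vector is <-3, -3>.

<-3, -3>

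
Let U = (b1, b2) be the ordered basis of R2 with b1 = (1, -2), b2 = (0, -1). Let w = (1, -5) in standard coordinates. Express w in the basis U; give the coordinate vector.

(1, 3)

[w]_U is the unique c with M c = w, where M has columns b1, b2.
System: c_1 + 0c_2 = 1, -2c_1 - c_2 = -5; solving gives c_1 = 1, c_2 = 3.
Check: b1 + 3b2 = (1, -5).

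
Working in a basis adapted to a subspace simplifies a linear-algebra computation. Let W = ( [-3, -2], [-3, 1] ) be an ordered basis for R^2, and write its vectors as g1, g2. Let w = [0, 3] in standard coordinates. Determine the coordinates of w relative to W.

[w]_W is the unique c with M c = w, where M has columns g1, g2.
System: -3c_1 - 3c_2 = 0, -2c_1 + c_2 = 3; solving gives c_1 = -1, c_2 = 1.
Check: -g1 + g2 = [0, 3].

[-1, 1]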